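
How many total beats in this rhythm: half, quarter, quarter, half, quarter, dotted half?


Reasoning:
Beat values:
  half = 2 beats
  quarter = 1 beat
  quarter = 1 beat
  half = 2 beats
  quarter = 1 beat
  dotted half = 3 beats
Sum = 2 + 1 + 1 + 2 + 1 + 3
= 10 beats


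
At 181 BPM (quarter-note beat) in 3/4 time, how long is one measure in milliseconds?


Quarter-note beat duration = 60000 / 181 ms
Beats per measure (3/4) = 3
One measure = 3 × 60000 / 181 = 180000 / 181 ms
= 994.5 ms


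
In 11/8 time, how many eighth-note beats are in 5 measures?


Time signature 11/8: the bottom number 8 means the eighth note gets one count
The top number 11 means 11 eighth-note beats per measure
Total = 11 × 5 measures
= 55 eighth-note beats


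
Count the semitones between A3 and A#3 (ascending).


Let's work it out.
Absolute semitone position = octave×12 + chromatic position
A3: 3×12 + 9 = 45
A#3: 3×12 + 10 = 46
Difference = 46 - 45 = 1
= 1 semitone


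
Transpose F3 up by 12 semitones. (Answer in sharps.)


F3: chromatic position 5 in octave 3 → absolute = 3×12 + 5 = 41
Transpose up 12: 41 + 12 = 53
53 = 4×12 + 5 → F in octave 4
Result = F4


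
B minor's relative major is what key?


Step by step:
The relative major shares the key signature and is a minor 3rd above the minor tonic
A minor 3rd above B is D
→ relative major of B minor is D major
= D major


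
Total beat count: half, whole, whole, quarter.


Reasoning:
Beat values:
  half = 2 beats
  whole = 4 beats
  whole = 4 beats
  quarter = 1 beat
Sum = 2 + 4 + 4 + 1
= 11 beats


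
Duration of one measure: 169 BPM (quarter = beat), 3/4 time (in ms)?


Quarter-note beat duration = 60000 / 169 ms
Beats per measure (3/4) = 3
One measure = 3 × 60000 / 169 = 180000 / 169 ms
= 1065.1 ms


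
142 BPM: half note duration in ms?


One quarter-note beat = 60000 / BPM = 60000 / 142 ms
Half note = 2 × quarter note
Duration = 2 × 60000 / 142 = 120000 / 142
= 845.1 ms


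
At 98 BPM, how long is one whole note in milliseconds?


One quarter-note beat = 60000 / BPM = 60000 / 98 ms
Whole note = 4 × quarter note
Duration = 4 × 60000 / 98 = 240000 / 98
= 2449.0 ms


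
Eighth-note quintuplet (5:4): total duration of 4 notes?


Solution.
Quintuplet: 5 notes occupy the space of 4 eighth notes
Space = 4 × 1/2 = 2 beats
Each quintuplet note = 2 / 5 = 2/5 beats
4 notes = 4 × 2/5 = 8/5
= 8/5 beats


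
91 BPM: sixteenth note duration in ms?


Step by step:
One quarter-note beat = 60000 / BPM = 60000 / 91 ms
Sixteenth note = 1/4 × quarter note
Duration = 1/4 × 60000 / 91 = 15000 / 91
= 164.8 ms


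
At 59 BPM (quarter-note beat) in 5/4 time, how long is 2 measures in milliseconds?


Quarter-note beat duration = 60000 / 59 ms
Beats per measure (5/4) = 5
One measure = 5 × 60000 / 59 = 300000 / 59 ms
2 measures = 2 × 300000 / 59 = 600000 / 59
= 10169.5 ms


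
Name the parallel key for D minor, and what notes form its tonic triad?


Working:
Parallel keys share the same tonic but differ in mode
D minor → parallel is D major
Tonic triad of D major = D F# A
= D major; triad = D F# A


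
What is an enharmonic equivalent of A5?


Solution.
Enharmonic notes sound the same pitch but are spelled with different letter names
A and Bbb name the same pitch class
= Bbb5


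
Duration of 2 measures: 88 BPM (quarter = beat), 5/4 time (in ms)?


Quarter-note beat duration = 60000 / 88 ms
Beats per measure (5/4) = 5
One measure = 5 × 60000 / 88 = 300000 / 88 ms
2 measures = 2 × 300000 / 88 = 600000 / 88
= 6818.2 ms


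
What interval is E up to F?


Reasoning:
Letter names: E → F spans 2 letter names → a 2nd
Semitones: E → F = 1 half-step
A 2nd of 1 semitone is a minor 2nd
= minor 2nd


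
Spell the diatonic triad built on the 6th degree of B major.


Reasoning:
B major scale: B C# D# E F# G# A#
Diatonic triad on degree 6 stacks scale notes 6, 1, 3: G# B D#
G#→B = 3 semitones; G#→D# = 7 semitones → minor triad
= G# B D# (minor)


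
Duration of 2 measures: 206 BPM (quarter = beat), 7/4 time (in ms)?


Let's work it out.
Quarter-note beat duration = 60000 / 206 ms
Beats per measure (7/4) = 7
One measure = 7 × 60000 / 206 = 420000 / 206 ms
2 measures = 2 × 420000 / 206 = 840000 / 206
= 4077.7 ms


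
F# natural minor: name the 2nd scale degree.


Reasoning:
Natural minor scale pattern: W-H-W-W-H-W-W (2-1-2-2-1-2-2 semitones)
Starting from F#:
  F# + 2 semitones → G#
  G# + 1 semitone → A
  A + 2 semitones → B
  B + 2 semitones → C#
  C# + 1 semitone → D
  D + 2 semitones → E
  E + 2 semitones → F#
Scale: F# G# A B C# D E
Degree 2 = G#


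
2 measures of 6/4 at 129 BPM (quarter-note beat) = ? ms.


Let's work it out.
Quarter-note beat duration = 60000 / 129 ms
Beats per measure (6/4) = 6
One measure = 6 × 60000 / 129 = 360000 / 129 ms
2 measures = 2 × 360000 / 129 = 720000 / 129
= 5581.4 ms


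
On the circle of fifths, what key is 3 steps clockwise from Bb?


Let's work it out.
Each clockwise step on the circle of fifths moves up a perfect 5th
From Bb: Bb → F → C → G
= G


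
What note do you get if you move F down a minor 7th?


Working:
minor 7th: 7 letter names, 10 semitones
Letter: F - 6 → G
Pitch: F - 10 semitones, spelled as a G → G
= G


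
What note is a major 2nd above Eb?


Let's work it out.
A 2nd spans 2 letter names, so from E we land on F
A major 2nd = 2 semitones above Eb
Spell F at that pitch: F
= F


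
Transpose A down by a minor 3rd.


Solution.
minor 3rd: 3 letter names, 3 semitones
Letter: A - 2 → F
Pitch: A - 3 semitones, spelled as an F → F#
= F#


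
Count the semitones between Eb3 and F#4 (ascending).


Step by step:
Absolute semitone position = octave×12 + chromatic position
Eb3: 3×12 + 3 = 39
F#4: 4×12 + 6 = 54
Difference = 54 - 39 = 15
= 15 semitones


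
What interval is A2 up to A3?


Letter names: A → A spans 8 letter names → an octave
Semitones: A2 → A3 = 12 half-steps
An octave of 12 semitones is a perfect octave
= perfect octave


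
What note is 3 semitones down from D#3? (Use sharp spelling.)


Working:
D#3: chromatic position 3 in octave 3 → absolute = 3×12 + 3 = 39
Transpose down 3: 39 - 3 = 36
36 = 3×12 + 0 → C in octave 3
Result = C3


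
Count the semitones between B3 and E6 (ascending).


Working:
Absolute semitone position = octave×12 + chromatic position
B3: 3×12 + 11 = 47
E6: 6×12 + 4 = 76
Difference = 76 - 47 = 29
= 29 semitones


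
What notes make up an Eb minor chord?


Minor triad = root + minor 3rd (3 semitones) + perfect 5th (7 semitones)
A triad on Eb stacks thirds, so the chord tones use letter names E-G-B
Root: Eb
Minor 3rd above Eb: Gb
Perfect 5th above Eb: Bb
Chord = Eb Gb Bb


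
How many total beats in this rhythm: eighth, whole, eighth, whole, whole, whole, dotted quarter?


Reasoning:
Beat values:
  eighth = 0.5 beats
  whole = 4 beats
  eighth = 0.5 beats
  whole = 4 beats
  whole = 4 beats
  whole = 4 beats
  dotted quarter = 1.5 beats
Sum = 0.5 + 4 + 0.5 + 4 + 4 + 4 + 1.5
= 18.5 beats


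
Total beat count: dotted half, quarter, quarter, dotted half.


Beat values:
  dotted half = 3 beats
  quarter = 1 beat
  quarter = 1 beat
  dotted half = 3 beats
Sum = 3 + 1 + 1 + 3
= 8 beats


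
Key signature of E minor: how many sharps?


Let's work it out.
Sharp minor keys follow the circle of fifths: A(0), E(1), B(2), F#(3), C#(4), G#(5), D#(6), A#(7)
E minor has 1 sharp
Order of sharps: F# C# G# D# A# E# B# → first 1: F#
= 1 sharp


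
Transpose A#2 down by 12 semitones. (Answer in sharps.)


A#2: chromatic position 10 in octave 2 → absolute = 2×12 + 10 = 34
Transpose down 12: 34 - 12 = 22
22 = 1×12 + 10 → A# in octave 1
Result = A#1


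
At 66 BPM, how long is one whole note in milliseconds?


One quarter-note beat = 60000 / BPM = 60000 / 66 ms
Whole note = 4 × quarter note
Duration = 4 × 60000 / 66 = 240000 / 66
= 3636.4 ms


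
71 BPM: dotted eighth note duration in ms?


One quarter-note beat = 60000 / BPM = 60000 / 71 ms
Dotted eighth note = 3/4 × quarter note
Duration = 3/4 × 60000 / 71 = 45000 / 71
= 633.8 ms


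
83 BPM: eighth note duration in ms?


One quarter-note beat = 60000 / BPM = 60000 / 83 ms
Eighth note = 1/2 × quarter note
Duration = 1/2 × 60000 / 83 = 30000 / 83
= 361.4 ms


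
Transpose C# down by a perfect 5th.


Step by step:
perfect 5th: 5 letter names, 7 semitones
Letter: C - 4 → F
Pitch: C# - 7 semitones, spelled as an F → F#
= F#


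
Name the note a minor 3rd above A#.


Let's work it out.
A 3rd spans 3 letter names, so from A we land on C
A minor 3rd = 3 semitones above A#
Spell C at that pitch: C#
= C#


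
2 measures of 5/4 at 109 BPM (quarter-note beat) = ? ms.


Reasoning:
Quarter-note beat duration = 60000 / 109 ms
Beats per measure (5/4) = 5
One measure = 5 × 60000 / 109 = 300000 / 109 ms
2 measures = 2 × 300000 / 109 = 600000 / 109
= 5504.6 ms


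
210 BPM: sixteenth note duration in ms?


Reasoning:
One quarter-note beat = 60000 / BPM = 60000 / 210 ms
Sixteenth note = 1/4 × quarter note
Duration = 1/4 × 60000 / 210 = 15000 / 210
= 71.4 ms


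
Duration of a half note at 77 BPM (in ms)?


Let's work it out.
One quarter-note beat = 60000 / BPM = 60000 / 77 ms
Half note = 2 × quarter note
Duration = 2 × 60000 / 77 = 120000 / 77
= 1558.4 ms


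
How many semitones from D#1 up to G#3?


Let's work it out.
Absolute semitone position = octave×12 + chromatic position
D#1: 1×12 + 3 = 15
G#3: 3×12 + 8 = 44
Difference = 44 - 15 = 29
= 29 semitones


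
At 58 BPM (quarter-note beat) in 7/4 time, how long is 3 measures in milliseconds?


Let's work it out.
Quarter-note beat duration = 60000 / 58 ms
Beats per measure (7/4) = 7
One measure = 7 × 60000 / 58 = 420000 / 58 ms
3 measures = 3 × 420000 / 58 = 1260000 / 58
= 21724.1 ms


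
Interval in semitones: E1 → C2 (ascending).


Absolute semitone position = octave×12 + chromatic position
E1: 1×12 + 4 = 16
C2: 2×12 + 0 = 24
Difference = 24 - 16 = 8
= 8 semitones


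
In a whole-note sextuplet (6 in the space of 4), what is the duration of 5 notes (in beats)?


Reasoning:
Sextuplet: 6 notes occupy the space of 4 whole notes
Space = 4 × 4 = 16 beats
Each sextuplet note = 16 / 6 = 8/3 beats
5 notes = 5 × 8/3 = 40/3
= 40/3 beats


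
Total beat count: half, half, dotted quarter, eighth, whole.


Beat values:
  half = 2 beats
  half = 2 beats
  dotted quarter = 1.5 beats
  eighth = 0.5 beats
  whole = 4 beats
Sum = 2 + 2 + 1.5 + 0.5 + 4
= 10 beats


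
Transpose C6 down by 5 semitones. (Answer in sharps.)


C6: chromatic position 0 in octave 6 → absolute = 6×12 + 0 = 72
Transpose down 5: 72 - 5 = 67
67 = 5×12 + 7 → G in octave 5
Result = G5


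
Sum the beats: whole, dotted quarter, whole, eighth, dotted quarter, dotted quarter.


Beat values:
  whole = 4 beats
  dotted quarter = 1.5 beats
  whole = 4 beats
  eighth = 0.5 beats
  dotted quarter = 1.5 beats
  dotted quarter = 1.5 beats
Sum = 4 + 1.5 + 4 + 0.5 + 1.5 + 1.5
= 13 beats


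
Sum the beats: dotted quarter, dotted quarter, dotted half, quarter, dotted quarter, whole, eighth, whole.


Reasoning:
Beat values:
  dotted quarter = 1.5 beats
  dotted quarter = 1.5 beats
  dotted half = 3 beats
  quarter = 1 beat
  dotted quarter = 1.5 beats
  whole = 4 beats
  eighth = 0.5 beats
  whole = 4 beats
Sum = 1.5 + 1.5 + 3 + 1 + 1.5 + 4 + 0.5 + 4
= 17 beats


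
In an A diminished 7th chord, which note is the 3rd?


Diminished 7th chord = root + minor 3rd + diminished 5th + diminished 7th
Seventh chords stack in thirds, so the letter names are A-C-E-G
Root: A
Minor 3rd above A: C
Diminished 5th above A: Eb
Diminished 7th above A: Gb
The 3rd = C


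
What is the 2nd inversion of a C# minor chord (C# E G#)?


Working:
Root position: C# E G#
2nd inversion: move root and 3rd up an octave
Bass note: G#
Notes (bottom to top) = G# C# E


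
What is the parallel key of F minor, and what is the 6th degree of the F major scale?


Let's work it out.
Parallel keys share the same tonic but differ in mode
F minor → parallel is F major
F major scale: F G A Bb C D E
= F major; 6th degree = D


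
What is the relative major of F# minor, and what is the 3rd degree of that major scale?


The relative major shares the key signature and is a minor 3rd above the minor tonic
A minor 3rd above F# is A
→ relative major of F# minor is A major
A major scale: A B C# D E F# G#
= A major; 3rd degree = C#


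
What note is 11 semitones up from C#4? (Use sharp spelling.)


Working:
C#4: chromatic position 1 in octave 4 → absolute = 4×12 + 1 = 49
Transpose up 11: 49 + 11 = 60
60 = 5×12 + 0 → C in octave 5
Result = C5


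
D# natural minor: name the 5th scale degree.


Solution.
Natural minor scale pattern: W-H-W-W-H-W-W (2-1-2-2-1-2-2 semitones)
Starting from D#:
  D# + 2 semitones → E#
  E# + 1 semitone → F#
  F# + 2 semitones → G#
  G# + 2 semitones → A#
  A# + 1 semitone → B
  B + 2 semitones → C#
  C# + 2 semitones → D#
Scale: D# E# F# G# A# B C#
Degree 5 = A#


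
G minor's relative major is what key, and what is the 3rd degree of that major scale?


Step by step:
The relative major shares the key signature and is a minor 3rd above the minor tonic
A minor 3rd above G is Bb
→ relative major of G minor is Bb major
Bb major scale: Bb C D Eb F G A
= Bb major; 3rd degree = D


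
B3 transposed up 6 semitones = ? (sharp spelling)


B3: chromatic position 11 in octave 3 → absolute = 3×12 + 11 = 47
Transpose up 6: 47 + 6 = 53
53 = 4×12 + 5 → F in octave 4
Result = F4


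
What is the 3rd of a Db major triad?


Reasoning:
Major triad = root + major 3rd (4 semitones) + perfect 5th (7 semitones)
A triad on Db stacks thirds, so the chord tones use letter names D-F-A
Root: Db
Major 3rd above Db: F
Perfect 5th above Db: Ab
The 3rd = F


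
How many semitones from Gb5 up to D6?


Working:
Absolute semitone position = octave×12 + chromatic position
Gb5: 5×12 + 6 = 66
D6: 6×12 + 2 = 74
Difference = 74 - 66 = 8
= 8 semitones


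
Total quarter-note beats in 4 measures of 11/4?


Reasoning:
Time signature 11/4: the bottom number 4 means the quarter note gets one count
The top number 11 means 11 quarter-note beats per measure
Total = 11 × 4 measures
= 44 quarter-note beats


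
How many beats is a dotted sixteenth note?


Working:
Base sixteenth note = 1/4 beats
Dot 1 adds half the previous value: +1/8
One dotted sixteenth = 1/4 + 1/8 = 3/8
= 3/8 beats


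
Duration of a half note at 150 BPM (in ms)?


Reasoning:
One quarter-note beat = 60000 / BPM = 60000 / 150 ms
Half note = 2 × quarter note
Duration = 2 × 60000 / 150 = 120000 / 150
= 800.0 ms


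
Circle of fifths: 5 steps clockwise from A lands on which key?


Working:
Each clockwise step on the circle of fifths moves up a perfect 5th
From A: A → E → B → F#/Gb → Db → Ab
= Ab


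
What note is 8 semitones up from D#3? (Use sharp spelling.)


Solution.
D#3: chromatic position 3 in octave 3 → absolute = 3×12 + 3 = 39
Transpose up 8: 39 + 8 = 47
47 = 3×12 + 11 → B in octave 3
Result = B3


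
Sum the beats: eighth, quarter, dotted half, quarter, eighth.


Solution.
Beat values:
  eighth = 0.5 beats
  quarter = 1 beat
  dotted half = 3 beats
  quarter = 1 beat
  eighth = 0.5 beats
Sum = 0.5 + 1 + 3 + 1 + 0.5
= 6 beats


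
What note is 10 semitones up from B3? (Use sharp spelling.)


B3: chromatic position 11 in octave 3 → absolute = 3×12 + 11 = 47
Transpose up 10: 47 + 10 = 57
57 = 4×12 + 9 → A in octave 4
Result = A4


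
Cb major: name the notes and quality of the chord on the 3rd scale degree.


Cb major scale: Cb Db Eb Fb Gb Ab Bb
Diatonic triad on degree 3 stacks scale notes 3, 5, 7: Eb Gb Bb
Eb→Gb = 3 semitones; Eb→Bb = 7 semitones → minor triad
= Eb Gb Bb (minor)


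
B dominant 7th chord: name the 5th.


Dominant 7th chord = root + major 3rd + perfect 5th + minor 7th
Seventh chords stack in thirds, so the letter names are B-D-F-A
Root: B
Major 3rd above B: D#
Perfect 5th above B: F#
Minor 7th above B: A
The 5th = F#


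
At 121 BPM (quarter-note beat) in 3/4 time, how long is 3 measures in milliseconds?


Quarter-note beat duration = 60000 / 121 ms
Beats per measure (3/4) = 3
One measure = 3 × 60000 / 121 = 180000 / 121 ms
3 measures = 3 × 180000 / 121 = 540000 / 121
= 4462.8 ms


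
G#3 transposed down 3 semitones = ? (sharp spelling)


G#3: chromatic position 8 in octave 3 → absolute = 3×12 + 8 = 44
Transpose down 3: 44 - 3 = 41
41 = 3×12 + 5 → F in octave 3
Result = F3


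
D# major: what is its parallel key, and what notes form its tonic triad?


Step by step:
Parallel keys share the same tonic but differ in mode
D# major → parallel is D# minor
Tonic triad of D# minor = D# F# A#
= D# minor; triad = D# F# A#


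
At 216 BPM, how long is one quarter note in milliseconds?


Reasoning:
One quarter-note beat = 60000 / BPM = 60000 / 216 ms
Duration = 60000 / 216
= 277.8 ms


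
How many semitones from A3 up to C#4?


Working:
Absolute semitone position = octave×12 + chromatic position
A3: 3×12 + 9 = 45
C#4: 4×12 + 1 = 49
Difference = 49 - 45 = 4
= 4 semitones


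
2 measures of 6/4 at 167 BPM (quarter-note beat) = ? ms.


Reasoning:
Quarter-note beat duration = 60000 / 167 ms
Beats per measure (6/4) = 6
One measure = 6 × 60000 / 167 = 360000 / 167 ms
2 measures = 2 × 360000 / 167 = 720000 / 167
= 4311.4 ms


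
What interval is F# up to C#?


Solution.
Letter names: F → C spans 5 letter names → a 5th
Semitones: F# → C# = 7 half-steps
A 5th of 7 semitones is a perfect 5th
= perfect 5th


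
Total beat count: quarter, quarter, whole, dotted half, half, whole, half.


Beat values:
  quarter = 1 beat
  quarter = 1 beat
  whole = 4 beats
  dotted half = 3 beats
  half = 2 beats
  whole = 4 beats
  half = 2 beats
Sum = 1 + 1 + 4 + 3 + 2 + 4 + 2
= 17 beats


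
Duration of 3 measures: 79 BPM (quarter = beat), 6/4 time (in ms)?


Let's work it out.
Quarter-note beat duration = 60000 / 79 ms
Beats per measure (6/4) = 6
One measure = 6 × 60000 / 79 = 360000 / 79 ms
3 measures = 3 × 360000 / 79 = 1080000 / 79
= 13670.9 ms


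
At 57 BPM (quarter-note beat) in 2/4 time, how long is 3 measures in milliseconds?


Working:
Quarter-note beat duration = 60000 / 57 ms
Beats per measure (2/4) = 2
One measure = 2 × 60000 / 57 = 120000 / 57 ms
3 measures = 3 × 120000 / 57 = 360000 / 57
= 6315.8 ms


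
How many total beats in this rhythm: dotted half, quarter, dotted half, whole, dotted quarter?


Let's work it out.
Beat values:
  dotted half = 3 beats
  quarter = 1 beat
  dotted half = 3 beats
  whole = 4 beats
  dotted quarter = 1.5 beats
Sum = 3 + 1 + 3 + 4 + 1.5
= 12.5 beats


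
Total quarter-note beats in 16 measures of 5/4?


Time signature 5/4: the bottom number 4 means the quarter note gets one count
The top number 5 means 5 quarter-note beats per measure
Total = 5 × 16 measures
= 80 quarter-note beats


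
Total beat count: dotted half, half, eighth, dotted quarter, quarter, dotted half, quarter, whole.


Reasoning:
Beat values:
  dotted half = 3 beats
  half = 2 beats
  eighth = 0.5 beats
  dotted quarter = 1.5 beats
  quarter = 1 beat
  dotted half = 3 beats
  quarter = 1 beat
  whole = 4 beats
Sum = 3 + 2 + 0.5 + 1.5 + 1 + 3 + 1 + 4
= 16 beats


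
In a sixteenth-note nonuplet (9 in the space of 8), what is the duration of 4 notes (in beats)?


Step by step:
Nonuplet: 9 notes occupy the space of 8 sixteenth notes
Space = 8 × 1/4 = 2 beats
Each nonuplet note = 2 / 9 = 2/9 beats
4 notes = 4 × 2/9 = 8/9
= 8/9 beats


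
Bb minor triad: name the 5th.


Working:
Minor triad = root + minor 3rd (3 semitones) + perfect 5th (7 semitones)
A triad on Bb stacks thirds, so the chord tones use letter names B-D-F
Root: Bb
Minor 3rd above Bb: Db
Perfect 5th above Bb: F
The 5th = F


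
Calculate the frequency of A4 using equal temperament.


Working:
f = 440 × 2^(n/12) where n = semitones from A4
A4: 0 semitones from A4
f = 440 × 2^(0/12)
f = 440.00 Hz


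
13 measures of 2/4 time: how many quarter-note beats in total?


Step by step:
Time signature 2/4: the bottom number 4 means the quarter note gets one count
The top number 2 means 2 quarter-note beats per measure
Total = 2 × 13 measures
= 26 quarter-note beats


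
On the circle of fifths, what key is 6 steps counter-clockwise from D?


Solution.
Each counter-clockwise step moves down a perfect 5th (= up a perfect 4th)
From D: D → G → C → F → Bb → Eb → Ab
= Ab


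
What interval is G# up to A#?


Step by step:
Letter names: G → A spans 2 letter names → a 2nd
Semitones: G# → A# = 2 half-steps
A 2nd of 2 semitones is a major 2nd
= major 2nd


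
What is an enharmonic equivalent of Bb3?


Reasoning:
Enharmonic notes sound the same pitch but are spelled with different letter names
Bb and A# name the same pitch class
= A#3


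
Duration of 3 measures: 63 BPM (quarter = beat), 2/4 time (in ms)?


Quarter-note beat duration = 60000 / 63 ms
Beats per measure (2/4) = 2
One measure = 2 × 60000 / 63 = 120000 / 63 ms
3 measures = 3 × 120000 / 63 = 360000 / 63
= 5714.3 ms


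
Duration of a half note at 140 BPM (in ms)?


Solution.
One quarter-note beat = 60000 / BPM = 60000 / 140 ms
Half note = 2 × quarter note
Duration = 2 × 60000 / 140 = 120000 / 140
= 857.1 ms


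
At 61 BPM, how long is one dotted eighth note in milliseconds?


Working:
One quarter-note beat = 60000 / BPM = 60000 / 61 ms
Dotted eighth note = 3/4 × quarter note
Duration = 3/4 × 60000 / 61 = 45000 / 61
= 737.7 ms


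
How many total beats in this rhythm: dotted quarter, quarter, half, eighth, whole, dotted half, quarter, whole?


Reasoning:
Beat values:
  dotted quarter = 1.5 beats
  quarter = 1 beat
  half = 2 beats
  eighth = 0.5 beats
  whole = 4 beats
  dotted half = 3 beats
  quarter = 1 beat
  whole = 4 beats
Sum = 1.5 + 1 + 2 + 0.5 + 4 + 3 + 1 + 4
= 17 beats


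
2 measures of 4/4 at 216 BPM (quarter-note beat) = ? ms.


Step by step:
Quarter-note beat duration = 60000 / 216 ms
Beats per measure (4/4) = 4
One measure = 4 × 60000 / 216 = 240000 / 216 ms
2 measures = 2 × 240000 / 216 = 480000 / 216
= 2222.2 ms


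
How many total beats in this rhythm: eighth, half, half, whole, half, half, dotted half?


Reasoning:
Beat values:
  eighth = 0.5 beats
  half = 2 beats
  half = 2 beats
  whole = 4 beats
  half = 2 beats
  half = 2 beats
  dotted half = 3 beats
Sum = 0.5 + 2 + 2 + 4 + 2 + 2 + 3
= 15.5 beats


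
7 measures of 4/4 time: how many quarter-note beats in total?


Step by step:
Time signature 4/4: the bottom number 4 means the quarter note gets one count
The top number 4 means 4 quarter-note beats per measure
Total = 4 × 7 measures
= 28 quarter-note beats


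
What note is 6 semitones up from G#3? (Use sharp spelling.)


Step by step:
G#3: chromatic position 8 in octave 3 → absolute = 3×12 + 8 = 44
Transpose up 6: 44 + 6 = 50
50 = 4×12 + 2 → D in octave 4
Result = D4


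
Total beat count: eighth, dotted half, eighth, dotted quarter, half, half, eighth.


Beat values:
  eighth = 0.5 beats
  dotted half = 3 beats
  eighth = 0.5 beats
  dotted quarter = 1.5 beats
  half = 2 beats
  half = 2 beats
  eighth = 0.5 beats
Sum = 0.5 + 3 + 0.5 + 1.5 + 2 + 2 + 0.5
= 10 beats


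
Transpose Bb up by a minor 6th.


Reasoning:
minor 6th: 6 letter names, 8 semitones
Letter: B + 5 → G
Pitch: Bb + 8 semitones, spelled as a G → Gb
= Gb


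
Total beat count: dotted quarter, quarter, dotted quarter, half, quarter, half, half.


Working:
Beat values:
  dotted quarter = 1.5 beats
  quarter = 1 beat
  dotted quarter = 1.5 beats
  half = 2 beats
  quarter = 1 beat
  half = 2 beats
  half = 2 beats
Sum = 1.5 + 1 + 1.5 + 2 + 1 + 2 + 2
= 11 beats


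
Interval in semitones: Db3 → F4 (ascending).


Absolute semitone position = octave×12 + chromatic position
Db3: 3×12 + 1 = 37
F4: 4×12 + 5 = 53
Difference = 53 - 37 = 16
= 16 semitones


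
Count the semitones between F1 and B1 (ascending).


Absolute semitone position = octave×12 + chromatic position
F1: 1×12 + 5 = 17
B1: 1×12 + 11 = 23
Difference = 23 - 17 = 6
= 6 semitones


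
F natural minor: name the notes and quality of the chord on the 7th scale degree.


Let's work it out.
F natural minor scale: F G Ab Bb C Db Eb
Diatonic triad on degree 7 stacks scale notes 7, 2, 4: Eb G Bb
Eb→G = 4 semitones; Eb→Bb = 7 semitones → major triad
= Eb G Bb (major)


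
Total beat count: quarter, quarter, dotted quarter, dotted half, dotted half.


Solution.
Beat values:
  quarter = 1 beat
  quarter = 1 beat
  dotted quarter = 1.5 beats
  dotted half = 3 beats
  dotted half = 3 beats
Sum = 1 + 1 + 1.5 + 3 + 3
= 9.5 beats


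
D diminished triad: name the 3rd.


Solution.
Diminished triad = root + minor 3rd (3 semitones) + diminished 5th (6 semitones)
A triad on D stacks thirds, so the chord tones use letter names D-F-A
Root: D
Minor 3rd above D: F
Diminished 5th above D: Ab
The 3rd = F


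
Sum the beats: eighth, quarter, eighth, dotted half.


Beat values:
  eighth = 0.5 beats
  quarter = 1 beat
  eighth = 0.5 beats
  dotted half = 3 beats
Sum = 0.5 + 1 + 0.5 + 3
= 5 beats


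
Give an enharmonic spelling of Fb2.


Let's work it out.
Enharmonic notes sound the same pitch but are spelled with different letter names
Fb and E name the same pitch class
= E2


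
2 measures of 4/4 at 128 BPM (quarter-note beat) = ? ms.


Reasoning:
Quarter-note beat duration = 60000 / 128 ms
Beats per measure (4/4) = 4
One measure = 4 × 60000 / 128 = 240000 / 128 ms
2 measures = 2 × 240000 / 128 = 480000 / 128
= 3750.0 ms


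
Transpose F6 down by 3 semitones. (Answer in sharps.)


Reasoning:
F6: chromatic position 5 in octave 6 → absolute = 6×12 + 5 = 77
Transpose down 3: 77 - 3 = 74
74 = 6×12 + 2 → D in octave 6
Result = D6


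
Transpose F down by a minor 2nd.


Let's work it out.
minor 2nd: 2 letter names, 1 semitones
Letter: F - 1 → E
Pitch: F - 1 semitones, spelled as an E → E
= E


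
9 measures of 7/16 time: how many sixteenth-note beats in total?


Step by step:
Time signature 7/16: the bottom number 16 means the sixteenth note gets one count
The top number 7 means 7 sixteenth-note beats per measure
Total = 7 × 9 measures
= 63 sixteenth-note beats


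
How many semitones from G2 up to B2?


Absolute semitone position = octave×12 + chromatic position
G2: 2×12 + 7 = 31
B2: 2×12 + 11 = 35
Difference = 35 - 31 = 4
= 4 semitones


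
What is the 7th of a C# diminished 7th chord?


Solution.
Diminished 7th chord = root + minor 3rd + diminished 5th + diminished 7th
Seventh chords stack in thirds, so the letter names are C-E-G-B
Root: C#
Minor 3rd above C#: E
Diminished 5th above C#: G
Diminished 7th above C#: Bb
The 7th = Bb


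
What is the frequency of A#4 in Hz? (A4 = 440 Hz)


Let's work it out.
f = 440 × 2^(n/12) where n = semitones from A4
A#4: 1 semitones from A4
f = 440 × 2^(1/12)
f = 466.16 Hz


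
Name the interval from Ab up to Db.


Reasoning:
Letter names: A → D spans 4 letter names → a 4th
Semitones: Ab → Db = 5 half-steps
A 4th of 5 semitones is a perfect 4th
= perfect 4th


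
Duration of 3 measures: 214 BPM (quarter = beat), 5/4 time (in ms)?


Reasoning:
Quarter-note beat duration = 60000 / 214 ms
Beats per measure (5/4) = 5
One measure = 5 × 60000 / 214 = 300000 / 214 ms
3 measures = 3 × 300000 / 214 = 900000 / 214
= 4205.6 ms


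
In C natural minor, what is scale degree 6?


Natural minor scale pattern: W-H-W-W-H-W-W (2-1-2-2-1-2-2 semitones)
Starting from C:
  C + 2 semitones → D
  D + 1 semitone → Eb
  Eb + 2 semitones → F
  F + 2 semitones → G
  G + 1 semitone → Ab
  Ab + 2 semitones → Bb
  Bb + 2 semitones → C
Scale: C D Eb F G Ab Bb
Degree 6 = Ab


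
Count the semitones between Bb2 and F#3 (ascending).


Absolute semitone position = octave×12 + chromatic position
Bb2: 2×12 + 10 = 34
F#3: 3×12 + 6 = 42
Difference = 42 - 34 = 8
= 8 semitones


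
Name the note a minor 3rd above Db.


Reasoning:
A 3rd spans 3 letter names, so from D we land on F
A minor 3rd = 3 semitones above Db
Spell F at that pitch: Fb
= Fb


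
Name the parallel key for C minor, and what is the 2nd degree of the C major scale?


Parallel keys share the same tonic but differ in mode
C minor → parallel is C major
C major scale: C D E F G A B
= C major; 2nd degree = D


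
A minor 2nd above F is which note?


A 2nd spans 2 letter names, so from F we land on G
A minor 2nd = 1 semitone above F
Spell G at that pitch: Gb
= Gb


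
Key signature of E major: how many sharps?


Sharp major keys follow the circle of fifths: C(0), G(1), D(2), A(3), E(4), B(5), F#(6), C#(7)
E major has 4 sharps
Order of sharps: F# C# G# D# A# E# B# → first 4: F#, C#, G#, D#
= 4 sharps


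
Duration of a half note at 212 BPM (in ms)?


One quarter-note beat = 60000 / BPM = 60000 / 212 ms
Half note = 2 × quarter note
Duration = 2 × 60000 / 212 = 120000 / 212
= 566.0 ms


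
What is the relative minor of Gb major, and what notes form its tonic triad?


Let's work it out.
The relative minor shares the major's key signature and starts on its 6th degree
6th degree = a major 6th above the tonic; a major 6th above Gb is Eb
→ relative minor of Gb major is Eb minor
Tonic triad of Eb minor = root + minor 3rd + perfect 5th = Eb Gb Bb
= Eb minor; triad = Eb Gb Bb


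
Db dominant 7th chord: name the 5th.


Working:
Dominant 7th chord = root + major 3rd + perfect 5th + minor 7th
Seventh chords stack in thirds, so the letter names are D-F-A-C
Root: Db
Major 3rd above Db: F
Perfect 5th above Db: Ab
Minor 7th above Db: Cb
The 5th = Ab


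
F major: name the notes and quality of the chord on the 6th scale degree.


Reasoning:
F major scale: F G A Bb C D E
Diatonic triad on degree 6 stacks scale notes 6, 1, 3: D F A
D→F = 3 semitones; D→A = 7 semitones → minor triad
= D F A (minor)


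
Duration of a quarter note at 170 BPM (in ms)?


Let's work it out.
One quarter-note beat = 60000 / BPM = 60000 / 170 ms
Duration = 60000 / 170
= 352.9 ms


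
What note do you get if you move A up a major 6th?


Working:
major 6th: 6 letter names, 9 semitones
Letter: A + 5 → F
Pitch: A + 9 semitones, spelled as an F → F#
= F#


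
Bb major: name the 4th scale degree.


Reasoning:
Major scale pattern: W-W-H-W-W-W-H (2-2-1-2-2-2-1 semitones)
Starting from Bb:
  Bb + 2 semitones → C
  C + 2 semitones → D
  D + 1 semitone → Eb
  Eb + 2 semitones → F
  F + 2 semitones → G
  G + 2 semitones → A
  A + 1 semitone → Bb
Scale: Bb C D Eb F G A
Degree 4 = Eb


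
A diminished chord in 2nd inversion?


Root position: A C Eb
2nd inversion: move root and 3rd up an octave
Bass note: Eb
Notes (bottom to top) = Eb A C


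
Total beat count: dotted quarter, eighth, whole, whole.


Solution.
Beat values:
  dotted quarter = 1.5 beats
  eighth = 0.5 beats
  whole = 4 beats
  whole = 4 beats
Sum = 1.5 + 0.5 + 4 + 4
= 10 beats


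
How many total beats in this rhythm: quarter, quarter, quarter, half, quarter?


Beat values:
  quarter = 1 beat
  quarter = 1 beat
  quarter = 1 beat
  half = 2 beats
  quarter = 1 beat
Sum = 1 + 1 + 1 + 2 + 1
= 6 beats


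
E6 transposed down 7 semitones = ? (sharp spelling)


Step by step:
E6: chromatic position 4 in octave 6 → absolute = 6×12 + 4 = 76
Transpose down 7: 76 - 7 = 69
69 = 5×12 + 9 → A in octave 5
Result = A5


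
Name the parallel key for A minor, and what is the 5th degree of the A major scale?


Step by step:
Parallel keys share the same tonic but differ in mode
A minor → parallel is A major
A major scale: A B C# D E F# G#
= A major; 5th degree = E


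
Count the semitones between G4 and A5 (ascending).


Step by step:
Absolute semitone position = octave×12 + chromatic position
G4: 4×12 + 7 = 55
A5: 5×12 + 9 = 69
Difference = 69 - 55 = 14
= 14 semitones


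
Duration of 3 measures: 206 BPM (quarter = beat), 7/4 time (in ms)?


Solution.
Quarter-note beat duration = 60000 / 206 ms
Beats per measure (7/4) = 7
One measure = 7 × 60000 / 206 = 420000 / 206 ms
3 measures = 3 × 420000 / 206 = 1260000 / 206
= 6116.5 ms


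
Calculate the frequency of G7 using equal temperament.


Let's work it out.
f = 440 × 2^(n/12) where n = semitones from A4
G7: 34 semitones from A4
f = 440 × 2^(34/12)
f = 3135.96 Hz


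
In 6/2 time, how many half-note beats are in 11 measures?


Reasoning:
Time signature 6/2: the bottom number 2 means the half note gets one count
The top number 6 means 6 half-note beats per measure
Total = 6 × 11 measures
= 66 half-note beats


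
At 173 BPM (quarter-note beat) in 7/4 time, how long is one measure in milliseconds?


Quarter-note beat duration = 60000 / 173 ms
Beats per measure (7/4) = 7
One measure = 7 × 60000 / 173 = 420000 / 173 ms
= 2427.7 ms


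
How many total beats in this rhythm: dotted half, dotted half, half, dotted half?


Solution.
Beat values:
  dotted half = 3 beats
  dotted half = 3 beats
  half = 2 beats
  dotted half = 3 beats
Sum = 3 + 3 + 2 + 3
= 11 beats


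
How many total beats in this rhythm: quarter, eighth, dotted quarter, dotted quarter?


Working:
Beat values:
  quarter = 1 beat
  eighth = 0.5 beats
  dotted quarter = 1.5 beats
  dotted quarter = 1.5 beats
Sum = 1 + 0.5 + 1.5 + 1.5
= 4.5 beats


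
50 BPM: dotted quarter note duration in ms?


Step by step:
One quarter-note beat = 60000 / BPM = 60000 / 50 ms
Dotted quarter note = 3/2 × quarter note
Duration = 3/2 × 60000 / 50 = 90000 / 50
= 1800.0 ms


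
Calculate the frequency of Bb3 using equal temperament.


Working:
f = 440 × 2^(n/12) where n = semitones from A4
Bb3: -11 semitones from A4
f = 440 × 2^(-11/12)
f = 233.08 Hz


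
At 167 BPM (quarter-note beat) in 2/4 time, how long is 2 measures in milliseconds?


Quarter-note beat duration = 60000 / 167 ms
Beats per measure (2/4) = 2
One measure = 2 × 60000 / 167 = 120000 / 167 ms
2 measures = 2 × 120000 / 167 = 240000 / 167
= 1437.1 ms


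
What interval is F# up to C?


Step by step:
Letter names: F → C spans 5 letter names → a 5th
Semitones: F# → C = 6 half-steps
A 5th of 6 semitones is a diminished 5th
= diminished 5th


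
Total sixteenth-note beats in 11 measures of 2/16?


Solution.
Time signature 2/16: the bottom number 16 means the sixteenth note gets one count
The top number 2 means 2 sixteenth-note beats per measure
Total = 2 × 11 measures
= 22 sixteenth-note beats


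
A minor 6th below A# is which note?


A 6th spans 6 letter names, so from A we land on C
A minor 6th = 8 semitones below A#
Spell C at that pitch: C##
= C##


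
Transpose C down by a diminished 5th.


Working:
diminished 5th: 5 letter names, 6 semitones
Letter: C - 4 → F
Pitch: C - 6 semitones, spelled as an F → F#
= F#


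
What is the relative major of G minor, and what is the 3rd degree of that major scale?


Step by step:
The relative major shares the key signature and is a minor 3rd above the minor tonic
A minor 3rd above G is Bb
→ relative major of G minor is Bb major
Bb major scale: Bb C D Eb F G A
= Bb major; 3rd degree = D


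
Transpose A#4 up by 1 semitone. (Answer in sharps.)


Solution.
A#4: chromatic position 10 in octave 4 → absolute = 4×12 + 10 = 58
Transpose up 1: 58 + 1 = 59
59 = 4×12 + 11 → B in octave 4
Result = B4


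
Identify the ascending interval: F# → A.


Solution.
Letter names: F → A spans 3 letter names → a 3rd
Semitones: F# → A = 3 half-steps
A 3rd of 3 semitones is a minor 3rd
= minor 3rd


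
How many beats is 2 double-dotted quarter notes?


Solution.
Base quarter note = 1 beat
Dot 1 adds half the previous value: +1/2
Dot 2 adds half the previous value: +1/4
One double-dotted quarter = 1 + 1/2 + 1/4 = 7/4
2 of them = 2 × 7/4 = 7/2
= 7/2 beats


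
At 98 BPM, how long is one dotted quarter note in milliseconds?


Step by step:
One quarter-note beat = 60000 / BPM = 60000 / 98 ms
Dotted quarter note = 3/2 × quarter note
Duration = 3/2 × 60000 / 98 = 90000 / 98
= 918.4 ms


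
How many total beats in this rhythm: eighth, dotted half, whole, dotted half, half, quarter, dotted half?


Solution.
Beat values:
  eighth = 0.5 beats
  dotted half = 3 beats
  whole = 4 beats
  dotted half = 3 beats
  half = 2 beats
  quarter = 1 beat
  dotted half = 3 beats
Sum = 0.5 + 3 + 4 + 3 + 2 + 1 + 3
= 16.5 beats


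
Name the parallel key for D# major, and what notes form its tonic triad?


Parallel keys share the same tonic but differ in mode
D# major → parallel is D# minor
Tonic triad of D# minor = D# F# A#
= D# minor; triad = D# F# A#


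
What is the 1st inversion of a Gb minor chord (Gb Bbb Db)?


Root position: Gb Bbb Db
1st inversion: move root up an octave
Bass note: Bbb
Notes (bottom to top) = Bbb Db Gb


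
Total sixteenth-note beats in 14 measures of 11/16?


Time signature 11/16: the bottom number 16 means the sixteenth note gets one count
The top number 11 means 11 sixteenth-note beats per measure
Total = 11 × 14 measures
= 154 sixteenth-note beats


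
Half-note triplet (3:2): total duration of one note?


Working:
Triplet: 3 notes occupy the space of 2 half notes
Space = 2 × 2 = 4 beats
Each triplet note = 4 / 3 = 4/3 beats
= 4/3 beats


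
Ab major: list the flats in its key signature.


Reasoning:
Flat major keys: C(0), F(1), Bb(2), Eb(3), Ab(4), Db(5), Gb(6), Cb(7)
Ab major has 4 flats
Order of flats: Bb Eb Ab Db Gb Cb Fb → first 4: Bb, Eb, Ab, Db
= Bb, Eb, Ab, Db


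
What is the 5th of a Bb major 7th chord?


Major 7th chord = root + major 3rd + perfect 5th + major 7th
Seventh chords stack in thirds, so the letter names are B-D-F-A
Root: Bb
Major 3rd above Bb: D
Perfect 5th above Bb: F
Major 7th above Bb: A
The 5th = F


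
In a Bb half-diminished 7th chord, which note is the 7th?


Solution.
Half-diminished 7th chord = root + minor 3rd + diminished 5th + minor 7th
Seventh chords stack in thirds, so the letter names are B-D-F-A
Root: Bb
Minor 3rd above Bb: Db
Diminished 5th above Bb: Fb
Minor 7th above Bb: Ab
The 7th = Ab


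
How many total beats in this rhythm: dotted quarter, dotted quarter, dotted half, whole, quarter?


Let's work it out.
Beat values:
  dotted quarter = 1.5 beats
  dotted quarter = 1.5 beats
  dotted half = 3 beats
  whole = 4 beats
  quarter = 1 beat
Sum = 1.5 + 1.5 + 3 + 4 + 1
= 11 beats


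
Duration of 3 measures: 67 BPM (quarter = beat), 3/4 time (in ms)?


Solution.
Quarter-note beat duration = 60000 / 67 ms
Beats per measure (3/4) = 3
One measure = 3 × 60000 / 67 = 180000 / 67 ms
3 measures = 3 × 180000 / 67 = 540000 / 67
= 8059.7 ms


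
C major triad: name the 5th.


Solution.
Major triad = root + major 3rd (4 semitones) + perfect 5th (7 semitones)
A triad on C stacks thirds, so the chord tones use letter names C-E-G
Root: C
Major 3rd above C: E
Perfect 5th above C: G
The 5th = G


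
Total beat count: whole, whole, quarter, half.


Working:
Beat values:
  whole = 4 beats
  whole = 4 beats
  quarter = 1 beat
  half = 2 beats
Sum = 4 + 4 + 1 + 2
= 11 beats


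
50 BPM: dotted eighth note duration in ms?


Step by step:
One quarter-note beat = 60000 / BPM = 60000 / 50 ms
Dotted eighth note = 3/4 × quarter note
Duration = 3/4 × 60000 / 50 = 45000 / 50
= 900.0 ms
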